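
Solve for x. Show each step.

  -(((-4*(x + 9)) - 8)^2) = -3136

Step 1. [-(((-4*(x + 9)) - 8)^2) = -3136] leading − — multiply by −1, so neg: ((-4*(x + 9)) - 8)^2 = 3136.
Step 2. [((-4*(x + 9)) - 8)^2 = 3136] √ both sides: 3136 ≥ 0 gives two branches. So sqrt: (-4*(x + 9)) - 8 = 56 or -56.
Step 3. [(-4*(x + 9)) - 8 = 56 or -56] the outer -8 inverts by adding 8 ⇒ sub: -4*(x + 9) = 64 or -48.
Step 4. [-4*(x + 9) = 64 or -48] LHS = -4·(…); ÷-4 both sides, so div: x + 9 = -16 or 12.
Step 5. [x + 9 = -16 or 12] +9 is outermost — subtract 9 both sides ⇒ sub: x = -25 or 3.

Answer: x ∈ {-25, 3}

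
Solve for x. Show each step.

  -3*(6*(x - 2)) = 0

Step 1. [-3*(6*(x - 2)) = 0] LHS = -3·(…); ÷-3 both sides ⇒ div: 6*(x - 2) = 0.
Step 2. [6*(x - 2) = 0] 6·(inner) — divide through by 6 ⇒ div: x - 2 = 0.
Step 3. [x - 2 = 0] 2 comes off first (add 2) ⇒ sub: x = 2.

Answer: x ∈ {2}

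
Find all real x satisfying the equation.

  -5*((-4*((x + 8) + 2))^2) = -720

Step 1. [-5*((-4*((x + 8) + 2))^2) = -720] LHS = -5·(…); ÷-5 both sides, so div: (-4*((x + 8) + 2))^2 = 144.
Step 2. [(-4*((x + 8) + 2))^2 = 144] 144 ≥ 0, LHS is (·)² — take ±√. So sqrt: -4*((x + 8) + 2) = 12 or -12.
Step 3. [-4*((x + 8) + 2) = 12 or -12] divide by the outer -4. So div: (x + 8) + 2 = -3 or 3.
Step 4. [(x + 8) + 2 = -3 or 3] subtract 2: x sits inside (… + 2). So sub: x + 8 = -5 or 1.
Step 5. [x + 8 = -5 or 1] the outer +8 inverts by subtracting 8 ⇒ sub: x = -13 or -7.

Answer: x ∈ {-13, -7}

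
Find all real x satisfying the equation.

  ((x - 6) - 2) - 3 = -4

Step 1. [((x - 6) - 2) - 3 = -4] the outer -3 inverts by adding 3, so sub: (x - 6) - 2 = -1.
Step 2. [(x - 6) - 2 = -1] add 2: x sits inside (… - 2) ⇒ sub: x - 6 = 1.
Step 3. [x - 6 = 1] add 6: x sits inside (… - 6) ⇒ sub: x = 7.

Answer: x ∈ {7}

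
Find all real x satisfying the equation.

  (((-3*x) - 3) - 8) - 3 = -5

Step 1. [(((-3*x) - 3) - 8) - 3 = -5] the outer -3 inverts by adding 3. So sub: ((-3*x) - 3) - 8 = -2.
Step 2. [((-3*x) - 3) - 8 = -2] add 8: x sits inside (… - 8), so sub: (-3*x) - 3 = 6.
Step 3. [(-3*x) - 3 = 6] -3 divides every term; factor it out ⇒ factor: x + 1 = -2.
Step 4. [x + 1 = -2] +1 is outermost — subtract 1 both sides. So sub: x = -3.

Answer: x ∈ {-3}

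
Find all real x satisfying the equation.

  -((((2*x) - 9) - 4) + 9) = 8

Step 1. [-((((2*x) - 9) - 4) + 9) = 8] flip signs both sides ⇒ neg: (((2*x) - 9) - 4) + 9 = -8.
Step 2. [(((2*x) - 9) - 4) + 9 = -8] the outer +9 inverts by subtracting 9. So sub: ((2*x) - 9) - 4 = -17.
Step 3. [((2*x) - 9) - 4 = -17] 4 comes off first (add 4) ⇒ sub: (2*x) - 9 = -13.
Step 4. [(2*x) - 9 = -13] add 9: x sits inside (… - 9). So sub: 2*x = -4.
Step 5. [2*x = -4] 2 out front; divide by 2 ⇒ div: x = -2.

Answer: x ∈ {-2}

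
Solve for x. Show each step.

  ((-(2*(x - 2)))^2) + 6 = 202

Step 1. [((-(2*(x - 2)))^2) + 6 = 202] the outer +6 inverts by subtracting 6 ⇒ sub: (-(2*(x - 2)))^2 = 196.
Step 2. [(-(2*(x - 2)))^2 = 196] LHS squared, RHS 196 ≥ 0: apply √ (±). So sqrt: -(2*(x - 2)) = 14 or -14.
Step 3. [-(2*(x - 2)) = 14 or -14] flip signs both sides. So neg: 2*(x - 2) = -14 or 14.
Step 4. [2*(x - 2) = -14 or 14] 2 out front; divide by 2, so div: x - 2 = -7 or 7.
Step 5. [x - 2 = -7 or 7] add 2: x sits inside (… - 2). So sub: x = -5 or 9.

Answer: x ∈ {-5, 9}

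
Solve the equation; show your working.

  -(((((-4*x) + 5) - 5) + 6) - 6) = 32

Step 1. [-(((((-4*x) + 5) - 5) + 6) - 6) = 32] LHS negated; negate both sides, so neg: ((((-4*x) + 5) - 5) + 6) - 6 = -32.
Step 2. [((((-4*x) + 5) - 5) + 6) - 6 = -32] peel the -6: add 6 from each side ⇒ sub: (((-4*x) + 5) - 5) + 6 = -26.
Step 3. [(((-4*x) + 5) - 5) + 6 = -26] peel the +6: subtract 6 from each side ⇒ sub: ((-4*x) + 5) - 5 = -32.
Step 4. [((-4*x) + 5) - 5 = -32] -5 is outermost — add 5 both sides ⇒ sub: (-4*x) + 5 = -27.
Step 5. [(-4*x) + 5 = -27] +5 is outermost — subtract 5 both sides ⇒ sub: -4*x = -32.
Step 6. [-4*x = -32] -4 out front; divide by -4. So div: x = 8.

Answer: x ∈ {8}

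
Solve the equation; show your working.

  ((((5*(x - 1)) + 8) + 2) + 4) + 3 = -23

Step 1. [((((5*(x - 1)) + 8) + 2) + 4) + 3 = -23] subtract 3: x sits inside (… + 3) ⇒ sub: (((5*(x - 1)) + 8) + 2) + 4 = -26.
Step 2. [(((5*(x - 1)) + 8) + 2) + 4 = -26] subtract 4: x sits inside (… + 4) ⇒ sub: ((5*(x - 1)) + 8) + 2 = -30.
Step 3. [((5*(x - 1)) + 8) + 2 = -30] +2 is outermost — subtract 2 both sides, so sub: (5*(x - 1)) + 8 = -32.
Step 4. [(5*(x - 1)) + 8 = -32] +8 is outermost — subtract 8 both sides. So sub: 5*(x - 1) = -40.
Step 5. [5*(x - 1) = -40] LHS = 5·(…); ÷5 both sides ⇒ div: x - 1 = -8.
Step 6. [x - 1 = -8] the outer -1 inverts by adding 1, so sub: x = -7.

Answer: x ∈ {-7}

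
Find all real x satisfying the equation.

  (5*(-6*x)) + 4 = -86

Step 1. [(5*(-6*x)) + 4 = -86] peel the +4: subtract 4 from each side ⇒ sub: 5*(-6*x) = -90.
Step 2. [5*(-6*x) = -90] 5·(inner) — divide through by 5. So div: -6*x = -18.
Step 3. [-6*x = -18] leading coefficient -6: divide by -6. So div: x = 3.

Answer: x ∈ {3}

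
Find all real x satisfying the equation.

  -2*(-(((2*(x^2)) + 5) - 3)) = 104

Step 1. [-2*(-(((2*(x^2)) + 5) - 3)) = 104] divide by the outer -2, so div: -(((2*(x^2)) + 5) - 3) = -52.
Step 2. [-(((2*(x^2)) + 5) - 3) = -52] leading − — multiply by −1, so neg: ((2*(x^2)) + 5) - 3 = 52.
Step 3. [((2*(x^2)) + 5) - 3 = 52] the outer -3 inverts by adding 3, so sub: (2*(x^2)) + 5 = 55.
Step 4. [(2*(x^2)) + 5 = 55] subtract 5: x sits inside (… + 5). So sub: 2*(x^2) = 50.
Step 5. [2*(x^2) = 50] 2·(inner) — divide through by 2, so div: x^2 = 25.
Step 6. [x^2 = 25] √ both sides: 25 ≥ 0 gives two branches ⇒ sqrt: x = 5 or -5.

Answer: x ∈ {-5, 5}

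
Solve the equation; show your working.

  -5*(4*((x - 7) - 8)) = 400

Step 1. [-5*(4*((x - 7) - 8)) = 400] divide by the outer -5. So div: 4*((x - 7) - 8) = -80.
Step 2. [4*((x - 7) - 8) = -80] divide by the outer 4, so div: (x - 7) - 8 = -20.
Step 3. [(x - 7) - 8 = -20] 8 comes off first (add 8), so sub: x - 7 = -12.
Step 4. [x - 7 = -12] the outer -7 inverts by adding 7 ⇒ sub: x = -5.

Answer: x ∈ {-5}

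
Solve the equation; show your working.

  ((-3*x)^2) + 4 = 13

Step 1. [((-3*x)^2) + 4 = 13] subtract 4: x sits inside (… + 4) ⇒ sub: (-3*x)^2 = 9.
Step 2. [(-3*x)^2 = 9] 9 ≥ 0, LHS is (·)² — take ±√. So sqrt: -3*x = 3 or -3.
Step 3. [-3*x = 3 or -3] -3·(inner) — divide through by -3. So div: x = -1 or 1.

Answer: x ∈ {-1, 1}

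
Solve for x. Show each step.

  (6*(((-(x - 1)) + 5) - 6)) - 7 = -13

Step 1. [(6*(((-(x - 1)) + 5) - 6)) - 7 = -13] the outer -7 inverts by adding 7 ⇒ sub: 6*(((-(x - 1)) + 5) - 6) = -6.
Step 2. [6*(((-(x - 1)) + 5) - 6) = -6] LHS = 6·(…); ÷6 both sides ⇒ div: ((-(x - 1)) + 5) - 6 = -1.
Step 3. [((-(x - 1)) + 5) - 6 = -1] peel the -6: add 6 from each side, so sub: (-(x - 1)) + 5 = 5.
Step 4. [(-(x - 1)) + 5 = 5] subtract 5: x sits inside (… + 5) ⇒ sub: -(x - 1) = 0.
Step 5. [-(x - 1) = 0] flip signs both sides. So neg: x - 1 = 0.
Step 6. [x - 1 = 0] the outer -1 inverts by adding 1. So sub: x = 1.

Answer: x ∈ {1}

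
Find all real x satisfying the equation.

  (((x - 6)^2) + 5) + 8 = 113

Step 1. [(((x - 6)^2) + 5) + 8 = 113] +8 is outermost — subtract 8 both sides, so sub: ((x - 6)^2) + 5 = 105.
Step 2. [((x - 6)^2) + 5 = 105] the outer +5 inverts by subtracting 5. So sub: (x - 6)^2 = 100.
Step 3. [(x - 6)^2 = 100] LHS squared, RHS 100 ≥ 0: apply √ (±), so sqrt: x - 6 = 10 or -10.
Step 4. [x - 6 = 10 or -10] -6 is outermost — add 6 both sides ⇒ sub: x = 16 or -4.

Answer: x ∈ {-4, 16}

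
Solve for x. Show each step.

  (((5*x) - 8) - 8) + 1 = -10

Step 1. [(((5*x) - 8) - 8) + 1 = -10] the outer +1 inverts by subtracting 1, so sub: ((5*x) - 8) - 8 = -11.
Step 2. [((5*x) - 8) - 8 = -11] peel the -8: add 8 from each side, so sub: (5*x) - 8 = -3.
Step 3. [(5*x) - 8 = -3] peel the -8: add 8 from each side, so sub: 5*x = 5.
Step 4. [5*x = 5] divide by the outer 5, so div: x = 1.

Answer: x ∈ {1}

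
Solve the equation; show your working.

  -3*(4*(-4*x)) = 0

Step 1. [-3*(4*(-4*x)) = 0] divide by the outer -3 ⇒ div: 4*(-4*x) = 0.
Step 2. [4*(-4*x) = 0] divide by the outer 4, so div: -4*x = 0.
Step 3. [-4*x = 0] -4 out front; divide by -4. So div: x = 0.

Answer: x ∈ {0}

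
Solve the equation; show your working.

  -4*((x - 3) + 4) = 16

Step 1. [-4*((x - 3) + 4) = 16] -4 out front; divide by -4, so div: (x - 3) + 4 = -4.
Step 2. [(x - 3) + 4 = -4] the outer +4 inverts by subtracting 4 ⇒ sub: x - 3 = -8.
Step 3. [x - 3 = -8] -3 is outermost — add 3 both sides ⇒ sub: x = -5.

Answer: x ∈ {-5}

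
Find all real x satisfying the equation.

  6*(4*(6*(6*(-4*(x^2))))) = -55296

Step 1. [6*(4*(6*(6*(-4*(x^2))))) = -55296] leading coefficient 6: divide by 6, so div: 4*(6*(6*(-4*(x^2)))) = -9216.
Step 2. [4*(6*(6*(-4*(x^2)))) = -9216] divide by the outer 4. So div: 6*(6*(-4*(x^2))) = -2304.
Step 3. [6*(6*(-4*(x^2))) = -2304] 6 out front; divide by 6 ⇒ div: 6*(-4*(x^2)) = -384.
Step 4. [6*(-4*(x^2)) = -384] 6 out front; divide by 6, so div: -4*(x^2) = -64.
Step 5. [-4*(x^2) = -64] leading coefficient -4: divide by -4 ⇒ div: x^2 = 16.
Step 6. [x^2 = 16] √ both sides: 16 ≥ 0 gives two branches, so sqrt: x = 4 or -4.

Answer: x ∈ {-4, 4}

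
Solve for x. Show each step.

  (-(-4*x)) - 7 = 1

Step 1. [(-(-4*x)) - 7 = 1] -7 is outermost — add 7 both sides. So sub: -(-4*x) = 8.
Step 2. [-(-4*x) = 8] leading − — multiply by −1, so neg: -4*x = -8.
Step 3. [-4*x = -8] leading coefficient -4: divide by -4. So div: x = 2.

Answer: x ∈ {2}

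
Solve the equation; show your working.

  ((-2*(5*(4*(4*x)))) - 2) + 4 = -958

Step 1. [((-2*(5*(4*(4*x)))) - 2) + 4 = -958] subtract 4: x sits inside (… + 4). So sub: (-2*(5*(4*(4*x)))) - 2 = -962.
Step 2. [(-2*(5*(4*(4*x)))) - 2 = -962] the outer -2 inverts by adding 2. So sub: -2*(5*(4*(4*x))) = -960.
Step 3. [-2*(5*(4*(4*x))) = -960] -2 out front; divide by -2 ⇒ div: 5*(4*(4*x)) = 480.
Step 4. [5*(4*(4*x)) = 480] divide by the outer 5 ⇒ div: 4*(4*x) = 96.
Step 5. [4*(4*x) = 96] LHS = 4·(…); ÷4 both sides, so div: 4*x = 24.
Step 6. [4*x = 24] leading coefficient 4: divide by 4. So div: x = 6.

Answer: x ∈ {6}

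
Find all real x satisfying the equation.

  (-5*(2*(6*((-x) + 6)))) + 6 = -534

Step 1. [(-5*(2*(6*((-x) + 6)))) + 6 = -534] the outer +6 inverts by subtracting 6 ⇒ sub: -5*(2*(6*((-x) + 6))) = -540.
Step 2. [-5*(2*(6*((-x) + 6))) = -540] LHS = -5·(…); ÷-5 both sides, so div: 2*(6*((-x) + 6)) = 108.
Step 3. [2*(6*((-x) + 6)) = 108] leading coefficient 2: divide by 2. So div: 6*((-x) + 6) = 54.
Step 4. [6*((-x) + 6) = 54] LHS = 6·(…); ÷6 both sides ⇒ div: (-x) + 6 = 9.
Step 5. [(-x) + 6 = 9] +6 is outermost — subtract 6 both sides, so sub: -x = 3.
Step 6. [-x = 3] flip signs both sides ⇒ neg: x = -3.

Answer: x ∈ {-3}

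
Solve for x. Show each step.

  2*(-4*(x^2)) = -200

Step 1. [2*(-4*(x^2)) = -200] leading coefficient 2: divide by 2, so div: -4*(x^2) = -100.
Step 2. [-4*(x^2) = -100] leading coefficient -4: divide by -4, so div: x^2 = 25.
Step 3. [x^2 = 25] √ both sides: 25 ≥ 0 gives two branches, so sqrt: x = 5 or -5.

Answer: x ∈ {-5, 5}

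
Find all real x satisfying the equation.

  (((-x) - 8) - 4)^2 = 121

Step 1. [(((-x) - 8) - 4)^2 = 121] 121 ≥ 0, LHS is (·)² — take ±√, so sqrt: ((-x) - 8) - 4 = 11 or -11.
Step 2. [((-x) - 8) - 4 = 11 or -11] add 4: x sits inside (… - 4) ⇒ sub: (-x) - 8 = 15 or -7.
Step 3. [(-x) - 8 = 15 or -7] add 8: x sits inside (… - 8), so sub: -x = 23 or 1.
Step 4. [-x = 23 or 1] flip signs both sides, so neg: x = -23 or -1.

Answer: x ∈ {-23, -1}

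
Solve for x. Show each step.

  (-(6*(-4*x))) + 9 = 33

Step 1. [(-(6*(-4*x))) + 9 = 33] the outer +9 inverts by subtracting 9, so sub: -(6*(-4*x)) = 24.
Step 2. [-(6*(-4*x)) = 24] LHS negated; negate both sides. So neg: 6*(-4*x) = -24.
Step 3. [6*(-4*x) = -24] 6·(inner) — divide through by 6, so div: -4*x = -4.
Step 4. [-4*x = -4] LHS = -4·(…); ÷-4 both sides ⇒ div: x = 1.

Answer: x ∈ {1}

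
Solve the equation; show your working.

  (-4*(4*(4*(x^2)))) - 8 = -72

Step 1. [(-4*(4*(4*(x^2)))) - 8 = -72] common factor -4 (LHS and -72) — divide through, so factor: (4*(4*(x^2))) + 2 = 18.
Step 2. [(4*(4*(x^2))) + 2 = 18] the outer +2 inverts by subtracting 2, so sub: 4*(4*(x^2)) = 16.
Step 3. [4*(4*(x^2)) = 16] LHS = 4·(…); ÷4 both sides. So div: 4*(x^2) = 4.
Step 4. [4*(x^2) = 4] 4 out front; divide by 4. So div: x^2 = 1.
Step 5. [x^2 = 1] √ both sides: 1 ≥ 0 gives two branches ⇒ sqrt: x = 1 or -1.

Answer: x ∈ {-1, 1}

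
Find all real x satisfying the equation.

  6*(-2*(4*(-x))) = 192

Step 1. [6*(-2*(4*(-x))) = 192] leading coefficient 6: divide by 6. So div: -2*(4*(-x)) = 32.
Step 2. [-2*(4*(-x)) = 32] LHS = -2·(…); ÷-2 both sides. So div: 4*(-x) = -16.
Step 3. [4*(-x) = -16] divide by the outer 4. So div: -x = -4.
Step 4. [-x = -4] flip signs both sides ⇒ neg: x = 4.

Answer: x ∈ {4}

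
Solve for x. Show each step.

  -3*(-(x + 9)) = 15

Step 1. [-3*(-(x + 9)) = 15] -3·(inner) — divide through by -3, so div: -(x + 9) = -5.
Step 2. [-(x + 9) = -5] LHS negated; negate both sides ⇒ neg: x + 9 = 5.
Step 3. [x + 9 = 5] +9 is outermost — subtract 9 both sides ⇒ sub: x = -4.

Answer: x ∈ {-4}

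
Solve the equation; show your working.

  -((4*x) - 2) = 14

Step 1. [-((4*x) - 2) = 14] leading − — multiply by −1, so neg: (4*x) - 2 = -14.
Step 2. [(4*x) - 2 = -14] the outer -2 inverts by adding 2. So sub: 4*x = -12.
Step 3. [4*x = -12] leading coefficient 4: divide by 4, so div: x = -3.

Answer: x ∈ {-3}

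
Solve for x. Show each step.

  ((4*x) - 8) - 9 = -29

Step 1. [((4*x) - 8) - 9 = -29] add 9: x sits inside (… - 9) ⇒ sub: (4*x) - 8 = -20.
Step 2. [(4*x) - 8 = -20] add 8: x sits inside (… - 8) ⇒ sub: 4*x = -12.
Step 3. [4*x = -12] leading coefficient 4: divide by 4, so div: x = -3.

Answer: x ∈ {-3}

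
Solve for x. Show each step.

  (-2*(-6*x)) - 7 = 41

Step 1. [(-2*(-6*x)) - 7 = 41] the outer -7 inverts by adding 7. So sub: -2*(-6*x) = 48.
Step 2. [-2*(-6*x) = 48] -2·(inner) — divide through by -2 ⇒ div: -6*x = -24.
Step 3. [-6*x = -24] -6 out front; divide by -6 ⇒ div: x = 4.

Answer: x ∈ {4}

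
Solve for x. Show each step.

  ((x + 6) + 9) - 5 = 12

Step 1. [((x + 6) + 9) - 5 = 12] peel the -5: add 5 from each side ⇒ sub: (x + 6) + 9 = 17.
Step 2. [(x + 6) + 9 = 17] the outer +9 inverts by subtracting 9. So sub: x + 6 = 8.
Step 3. [x + 6 = 8] subtract 6: x sits inside (… + 6), so sub: x = 2.

Answer: x ∈ {2}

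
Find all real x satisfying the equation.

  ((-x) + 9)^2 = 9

Step 1. [((-x) + 9)^2 = 9] 9 ≥ 0, LHS is (·)² — take ±√, so sqrt: (-x) + 9 = 3 or -3.
Step 2. [(-x) + 9 = 3 or -3] +9 is outermost — subtract 9 both sides ⇒ sub: -x = -6 or -12.
Step 3. [-x = -6 or -12] leading − — multiply by −1, so neg: x = 6 or 12.

Answer: x ∈ {6, 12}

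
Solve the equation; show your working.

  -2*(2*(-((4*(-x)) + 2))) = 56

Step 1. [-2*(2*(-((4*(-x)) + 2))) = 56] LHS = -2·(…); ÷-2 both sides, so div: 2*(-((4*(-x)) + 2)) = -28.
Step 2. [2*(-((4*(-x)) + 2)) = -28] divide by the outer 2 ⇒ div: -((4*(-x)) + 2) = -14.
Step 3. [-((4*(-x)) + 2) = -14] leading − — multiply by −1 ⇒ neg: (4*(-x)) + 2 = 14.
Step 4. [(4*(-x)) + 2 = 14] the outer +2 inverts by subtracting 2. So sub: 4*(-x) = 12.
Step 5. [4*(-x) = 12] divide by the outer 4 ⇒ div: -x = 3.
Step 6. [-x = 3] flip signs both sides ⇒ neg: x = -3.

Answer: x ∈ {-3}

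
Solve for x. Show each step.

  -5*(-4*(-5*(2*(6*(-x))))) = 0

Step 1. [-5*(-4*(-5*(2*(6*(-x))))) = 0] leading coefficient -5: divide by -5, so div: -4*(-5*(2*(6*(-x)))) = 0.
Step 2. [-4*(-5*(2*(6*(-x)))) = 0] leading coefficient -4: divide by -4. So div: -5*(2*(6*(-x))) = 0.
Step 3. [-5*(2*(6*(-x))) = 0] leading coefficient -5: divide by -5, so div: 2*(6*(-x)) = 0.
Step 4. [2*(6*(-x)) = 0] leading coefficient 2: divide by 2 ⇒ div: 6*(-x) = 0.
Step 5. [6*(-x) = 0] 6 out front; divide by 6 ⇒ div: -x = 0.
Step 6. [-x = 0] leading − — multiply by −1 ⇒ neg: x = 0.

Answer: x ∈ {0}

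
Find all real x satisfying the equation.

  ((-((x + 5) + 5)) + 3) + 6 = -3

Step 1. [((-((x + 5) + 5)) + 3) + 6 = -3] the outer +6 inverts by subtracting 6 ⇒ sub: (-((x + 5) + 5)) + 3 = -9.
Step 2. [(-((x + 5) + 5)) + 3 = -9] the outer +3 inverts by subtracting 3 ⇒ sub: -((x + 5) + 5) = -12.
Step 3. [-((x + 5) + 5) = -12] leading − — multiply by −1, so neg: (x + 5) + 5 = 12.
Step 4. [(x + 5) + 5 = 12] +5 is outermost — subtract 5 both sides ⇒ sub: x + 5 = 7.
Step 5. [x + 5 = 7] subtract 5: x sits inside (… + 5), so sub: x = 2.

Answer: x ∈ {2}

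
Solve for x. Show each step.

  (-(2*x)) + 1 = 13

Step 1. [(-(2*x)) + 1 = 13] the outer +1 inverts by subtracting 1 ⇒ sub: -(2*x) = 12.
Step 2. [-(2*x) = 12] leading − — multiply by −1. So neg: 2*x = -12.
Step 3. [2*x = -12] leading coefficient 2: divide by 2, so div: x = -6.

Answer: x ∈ {-6}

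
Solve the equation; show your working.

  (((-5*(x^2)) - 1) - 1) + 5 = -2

Step 1. [(((-5*(x^2)) - 1) - 1) + 5 = -2] subtract 5: x sits inside (… + 5) ⇒ sub: ((-5*(x^2)) - 1) - 1 = -7.
Step 2. [((-5*(x^2)) - 1) - 1 = -7] peel the -1: add 1 from each side. So sub: (-5*(x^2)) - 1 = -6.
Step 3. [(-5*(x^2)) - 1 = -6] add 1: x sits inside (… - 1), so sub: -5*(x^2) = -5.
Step 4. [-5*(x^2) = -5] divide by the outer -5 ⇒ div: x^2 = 1.
Step 5. [x^2 = 1] √ both sides: 1 ≥ 0 gives two branches. So sqrt: x = 1 or -1.

Answer: x ∈ {-1, 1}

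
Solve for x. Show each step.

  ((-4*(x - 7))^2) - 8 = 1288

Step 1. [((-4*(x - 7))^2) - 8 = 1288] peel the -8: add 8 from each side, so sub: (-4*(x - 7))^2 = 1296.
Step 2. [(-4*(x - 7))^2 = 1296] √ both sides: 1296 ≥ 0 gives two branches, so sqrt: -4*(x - 7) = 36 or -36.
Step 3. [-4*(x - 7) = 36 or -36] leading coefficient -4: divide by -4. So div: x - 7 = -9 or 9.
Step 4. [x - 7 = -9 or 9] add 7: x sits inside (… - 7), so sub: x = -2 or 16.

Answer: x ∈ {-2, 16}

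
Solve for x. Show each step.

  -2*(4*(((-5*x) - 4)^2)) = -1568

Step 1. [-2*(4*(((-5*x) - 4)^2)) = -1568] LHS = -2·(…); ÷-2 both sides ⇒ div: 4*(((-5*x) - 4)^2) = 784.
Step 2. [4*(((-5*x) - 4)^2) = 784] 4 out front; divide by 4, so div: ((-5*x) - 4)^2 = 196.
Step 3. [((-5*x) - 4)^2 = 196] 196 ≥ 0, LHS is (·)² — take ±√. So sqrt: (-5*x) - 4 = 14 or -14.
Step 4. [(-5*x) - 4 = 14 or -14] peel the -4: add 4 from each side, so sub: -5*x = 18 or -10.
Step 5. [-5*x = 18 or -10] divide by the outer -5. So div: x = -18/5 or 2.

Answer: x ∈ {-18/5, 2}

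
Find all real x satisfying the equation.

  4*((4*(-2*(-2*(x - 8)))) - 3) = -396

Step 1. [4*((4*(-2*(-2*(x - 8)))) - 3) = -396] 4 out front; divide by 4. So div: (4*(-2*(-2*(x - 8)))) - 3 = -99.
Step 2. [(4*(-2*(-2*(x - 8)))) - 3 = -99] 3 comes off first (add 3), so sub: 4*(-2*(-2*(x - 8))) = -96.
Step 3. [4*(-2*(-2*(x - 8))) = -96] 4·(inner) — divide through by 4, so div: -2*(-2*(x - 8)) = -24.
Step 4. [-2*(-2*(x - 8)) = -24] -2·(inner) — divide through by -2 ⇒ div: -2*(x - 8) = 12.
Step 5. [-2*(x - 8) = 12] divide by the outer -2, so div: x - 8 = -6.
Step 6. [x - 8 = -6] peel the -8: add 8 from each side. So sub: x = 2.

Answer: x ∈ {2}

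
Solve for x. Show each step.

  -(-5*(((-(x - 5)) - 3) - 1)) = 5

Step 1. [-(-5*(((-(x - 5)) - 3) - 1)) = 5] LHS negated; negate both sides. So neg: -5*(((-(x - 5)) - 3) - 1) = -5.
Step 2. [-5*(((-(x - 5)) - 3) - 1) = -5] divide by the outer -5 ⇒ div: ((-(x - 5)) - 3) - 1 = 1.
Step 3. [((-(x - 5)) - 3) - 1 = 1] peel the -1: add 1 from each side, so sub: (-(x - 5)) - 3 = 2.
Step 4. [(-(x - 5)) - 3 = 2] peel the -3: add 3 from each side, so sub: -(x - 5) = 5.
Step 5. [-(x - 5) = 5] LHS negated; negate both sides. So neg: x - 5 = -5.
Step 6. [x - 5 = -5] 5 comes off first (add 5) ⇒ sub: x = 0.

Answer: x ∈ {0}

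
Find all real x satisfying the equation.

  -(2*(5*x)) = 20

Step 1. [-(2*(5*x)) = 20] leading − — multiply by −1. So neg: 2*(5*x) = -20.
Step 2. [2*(5*x) = -20] 2·(inner) — divide through by 2. So div: 5*x = -10.
Step 3. [5*x = -10] 5·(inner) — divide through by 5. So div: x = -2.

Answer: x ∈ {-2}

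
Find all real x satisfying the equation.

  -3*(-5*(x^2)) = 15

Step 1. [-3*(-5*(x^2)) = 15] -3·(inner) — divide through by -3. So div: -5*(x^2) = -5.
Step 2. [-5*(x^2) = -5] divide by the outer -5, so div: x^2 = 1.
Step 3. [x^2 = 1] √ both sides: 1 ≥ 0 gives two branches. So sqrt: x = 1 or -1.

Answer: x ∈ {-1, 1}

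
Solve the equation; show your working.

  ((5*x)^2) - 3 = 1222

Step 1. [((5*x)^2) - 3 = 1222] the outer -3 inverts by adding 3. So sub: (5*x)^2 = 1225.
Step 2. [(5*x)^2 = 1225] 1225 ≥ 0, LHS is (·)² — take ±√, so sqrt: 5*x = 35 or -35.
Step 3. [5*x = 35 or -35] 5·(inner) — divide through by 5 ⇒ div: x = 7 or -7.

Answer: x ∈ {-7, 7}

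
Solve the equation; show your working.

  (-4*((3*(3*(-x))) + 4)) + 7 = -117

Step 1. [(-4*((3*(3*(-x))) + 4)) + 7 = -117] 7 comes off first (subtract 7), so sub: -4*((3*(3*(-x))) + 4) = -124.
Step 2. [-4*((3*(3*(-x))) + 4) = -124] LHS = -4·(…); ÷-4 both sides ⇒ div: (3*(3*(-x))) + 4 = 31.
Step 3. [(3*(3*(-x))) + 4 = 31] the outer +4 inverts by subtracting 4 ⇒ sub: 3*(3*(-x)) = 27.
Step 4. [3*(3*(-x)) = 27] divide by the outer 3, so div: 3*(-x) = 9.
Step 5. [3*(-x) = 9] LHS = 3·(…); ÷3 both sides. So div: -x = 3.
Step 6. [-x = 3] flip signs both sides ⇒ neg: x = -3.

Answer: x ∈ {-3}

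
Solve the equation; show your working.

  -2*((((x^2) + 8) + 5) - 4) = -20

Step 1. [-2*((((x^2) + 8) + 5) - 4) = -20] -2·(inner) — divide through by -2, so div: (((x^2) + 8) + 5) - 4 = 10.
Step 2. [(((x^2) + 8) + 5) - 4 = 10] add 4: x sits inside (… - 4). So sub: ((x^2) + 8) + 5 = 14.
Step 3. [((x^2) + 8) + 5 = 14] +5 is outermost — subtract 5 both sides ⇒ sub: (x^2) + 8 = 9.
Step 4. [(x^2) + 8 = 9] peel the +8: subtract 8 from each side, so sub: x^2 = 1.
Step 5. [x^2 = 1] √ both sides: 1 ≥ 0 gives two branches, so sqrt: x = 1 or -1.

Answer: x ∈ {-1, 1}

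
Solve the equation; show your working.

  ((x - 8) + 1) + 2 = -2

Step 1. [((x - 8) + 1) + 2 = -2] 2 comes off first (subtract 2) ⇒ sub: (x - 8) + 1 = -4.
Step 2. [(x - 8) + 1 = -4] +1 is outermost — subtract 1 both sides ⇒ sub: x - 8 = -5.
Step 3. [x - 8 = -5] 8 comes off first (add 8), so sub: x = 3.

Answer: x ∈ {3}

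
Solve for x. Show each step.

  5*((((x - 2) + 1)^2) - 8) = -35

Step 1. [5*((((x - 2) + 1)^2) - 8) = -35] 5·(inner) — divide through by 5. So div: (((x - 2) + 1)^2) - 8 = -7.
Step 2. [(((x - 2) + 1)^2) - 8 = -7] -8 is outermost — add 8 both sides. So sub: ((x - 2) + 1)^2 = 1.
Step 3. [((x - 2) + 1)^2 = 1] √ both sides: 1 ≥ 0 gives two branches. So sqrt: (x - 2) + 1 = 1 or -1.
Step 4. [(x - 2) + 1 = 1 or -1] +1 is outermost — subtract 1 both sides. So sub: x - 2 = 0 or -2.
Step 5. [x - 2 = 0 or -2] 2 comes off first (add 2) ⇒ sub: x = 2 or 0.

Answer: x ∈ {0, 2}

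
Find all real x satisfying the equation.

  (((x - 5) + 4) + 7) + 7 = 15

Step 1. [(((x - 5) + 4) + 7) + 7 = 15] peel the +7: subtract 7 from each side. So sub: ((x - 5) + 4) + 7 = 8.
Step 2. [((x - 5) + 4) + 7 = 8] +7 is outermost — subtract 7 both sides. So sub: (x - 5) + 4 = 1.
Step 3. [(x - 5) + 4 = 1] subtract 4: x sits inside (… + 4), so sub: x - 5 = -3.
Step 4. [x - 5 = -3] 5 comes off first (add 5), so sub: x = 2.

Answer: x ∈ {2}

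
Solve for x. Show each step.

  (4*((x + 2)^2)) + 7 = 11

Step 1. [(4*((x + 2)^2)) + 7 = 11] peel the +7: subtract 7 from each side. So sub: 4*((x + 2)^2) = 4.
Step 2. [4*((x + 2)^2) = 4] divide by the outer 4, so div: (x + 2)^2 = 1.
Step 3. [(x + 2)^2 = 1] LHS squared, RHS 1 ≥ 0: apply √ (±) ⇒ sqrt: x + 2 = 1 or -1.
Step 4. [x + 2 = 1 or -1] subtract 2: x sits inside (… + 2). So sub: x = -1 or -3.

Answer: x ∈ {-3, -1}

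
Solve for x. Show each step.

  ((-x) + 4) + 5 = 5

Step 1. [((-x) + 4) + 5 = 5] the outer +5 inverts by subtracting 5 ⇒ sub: (-x) + 4 = 0.
Step 2. [(-x) + 4 = 0] the outer +4 inverts by subtracting 4, so sub: -x = -4.
Step 3. [-x = -4] flip signs both sides ⇒ neg: x = 4.

Answer: x ∈ {4}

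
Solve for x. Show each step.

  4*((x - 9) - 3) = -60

Step 1. [4*((x - 9) - 3) = -60] 4 out front; divide by 4, so div: (x - 9) - 3 = -15.
Step 2. [(x - 9) - 3 = -15] -3 is outermost — add 3 both sides ⇒ sub: x - 9 = -12.
Step 3. [x - 9 = -12] peel the -9: add 9 from each side. So sub: x = -3.

Answer: x ∈ {-3}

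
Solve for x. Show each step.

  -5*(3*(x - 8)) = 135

Step 1. [-5*(3*(x - 8)) = 135] divide by the outer -5. So div: 3*(x - 8) = -27.
Step 2. [3*(x - 8) = -27] 3 out front; divide by 3. So div: x - 8 = -9.
Step 3. [x - 8 = -9] 8 comes off first (add 8), so sub: x = -1.

Answer: x ∈ {-1}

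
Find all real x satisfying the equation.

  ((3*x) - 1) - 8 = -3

Step 1. [((3*x) - 1) - 8 = -3] peel the -8: add 8 from each side ⇒ sub: (3*x) - 1 = 5.
Step 2. [(3*x) - 1 = 5] the outer -1 inverts by adding 1, so sub: 3*x = 6.
Step 3. [3*x = 6] 3 out front; divide by 3, so div: x = 2.

Answer: x ∈ {2}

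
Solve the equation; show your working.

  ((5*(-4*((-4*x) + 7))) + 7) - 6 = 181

Step 1. [((5*(-4*((-4*x) + 7))) + 7) - 6 = 181] 6 comes off first (add 6). So sub: (5*(-4*((-4*x) + 7))) + 7 = 187.
Step 2. [(5*(-4*((-4*x) + 7))) + 7 = 187] +7 is outermost — subtract 7 both sides, so sub: 5*(-4*((-4*x) + 7)) = 180.
Step 3. [5*(-4*((-4*x) + 7)) = 180] leading coefficient 5: divide by 5 ⇒ div: -4*((-4*x) + 7) = 36.
Step 4. [-4*((-4*x) + 7) = 36] LHS = -4·(…); ÷-4 both sides ⇒ div: (-4*x) + 7 = -9.
Step 5. [(-4*x) + 7 = -9] peel the +7: subtract 7 from each side, so sub: -4*x = -16.
Step 6. [-4*x = -16] -4·(inner) — divide through by -4, so div: x = 4.

Answer: x ∈ {4}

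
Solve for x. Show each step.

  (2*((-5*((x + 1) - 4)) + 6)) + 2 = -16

Step 1. [(2*((-5*((x + 1) - 4)) + 6)) + 2 = -16] 2 | LHS and 2 | -16: pull 2 out, so factor: ((-5*((x + 1) - 4)) + 6) + 1 = -8.
Step 2. [((-5*((x + 1) - 4)) + 6) + 1 = -8] +1 is outermost — subtract 1 both sides. So sub: (-5*((x + 1) - 4)) + 6 = -9.
Step 3. [(-5*((x + 1) - 4)) + 6 = -9] +6 is outermost — subtract 6 both sides ⇒ sub: -5*((x + 1) - 4) = -15.
Step 4. [-5*((x + 1) - 4) = -15] -5·(inner) — divide through by -5, so div: (x + 1) - 4 = 3.
Step 5. [(x + 1) - 4 = 3] add 4: x sits inside (… - 4). So sub: x + 1 = 7.
Step 6. [x + 1 = 7] +1 is outermost — subtract 1 both sides. So sub: x = 6.

Answer: x ∈ {6}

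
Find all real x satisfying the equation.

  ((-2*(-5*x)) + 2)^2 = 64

Step 1. [((-2*(-5*x)) + 2)^2 = 64] 64 ≥ 0, LHS is (·)² — take ±√ ⇒ sqrt: (-2*(-5*x)) + 2 = 8 or -8.
Step 2. [(-2*(-5*x)) + 2 = 8 or -8] common factor -2 (LHS and 8 or -8) — divide through. So factor: (-5*x) - 1 = -4 or 4.
Step 3. [(-5*x) - 1 = -4 or 4] the outer -1 inverts by adding 1 ⇒ sub: -5*x = -3 or 5.
Step 4. [-5*x = -3 or 5] -5·(inner) — divide through by -5. So div: x = 3/5 or -1.

Answer: x ∈ {-1, 3/5}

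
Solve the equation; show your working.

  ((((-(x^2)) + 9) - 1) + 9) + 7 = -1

Step 1. [((((-(x^2)) + 9) - 1) + 9) + 7 = -1] peel the +7: subtract 7 from each side ⇒ sub: (((-(x^2)) + 9) - 1) + 9 = -8.
Step 2. [(((-(x^2)) + 9) - 1) + 9 = -8] peel the +9: subtract 9 from each side. So sub: ((-(x^2)) + 9) - 1 = -17.
Step 3. [((-(x^2)) + 9) - 1 = -17] the outer -1 inverts by adding 1. So sub: (-(x^2)) + 9 = -16.
Step 4. [(-(x^2)) + 9 = -16] subtract 9: x sits inside (… + 9). So sub: -(x^2) = -25.
Step 5. [-(x^2) = -25] flip signs both sides ⇒ neg: x^2 = 25.
Step 6. [x^2 = 25] √ both sides: 25 ≥ 0 gives two branches. So sqrt: x = 5 or -5.

Answer: x ∈ {-5, 5}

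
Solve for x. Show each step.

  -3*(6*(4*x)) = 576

Step 1. [-3*(6*(4*x)) = 576] divide by the outer -3 ⇒ div: 6*(4*x) = -192.
Step 2. [6*(4*x) = -192] leading coefficient 6: divide by 6, so div: 4*x = -32.
Step 3. [4*x = -32] divide by the outer 4. So div: x = -8.

Answer: x ∈ {-8}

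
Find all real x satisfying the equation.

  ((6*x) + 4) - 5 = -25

Step 1. [((6*x) + 4) - 5 = -25] the outer -5 inverts by adding 5 ⇒ sub: (6*x) + 4 = -20.
Step 2. [(6*x) + 4 = -20] subtract 4: x sits inside (… + 4). So sub: 6*x = -24.
Step 3. [6*x = -24] divide by the outer 6, so div: x = -4.

Answer: x ∈ {-4}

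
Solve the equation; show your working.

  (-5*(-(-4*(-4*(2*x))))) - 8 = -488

Step 1. [(-5*(-(-4*(-4*(2*x))))) - 8 = -488] peel the -8: add 8 from each side, so sub: -5*(-(-4*(-4*(2*x)))) = -480.
Step 2. [-5*(-(-4*(-4*(2*x)))) = -480] LHS = -5·(…); ÷-5 both sides, so div: -(-4*(-4*(2*x))) = 96.
Step 3. [-(-4*(-4*(2*x))) = 96] flip signs both sides ⇒ neg: -4*(-4*(2*x)) = -96.
Step 4. [-4*(-4*(2*x)) = -96] leading coefficient -4: divide by -4. So div: -4*(2*x) = 24.
Step 5. [-4*(2*x) = 24] LHS = -4·(…); ÷-4 both sides ⇒ div: 2*x = -6.
Step 6. [2*x = -6] LHS = 2·(…); ÷2 both sides ⇒ div: x = -3.

Answer: x ∈ {-3}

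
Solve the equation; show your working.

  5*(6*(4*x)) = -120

Step 1. [5*(6*(4*x)) = -120] 5 out front; divide by 5 ⇒ div: 6*(4*x) = -24.
Step 2. [6*(4*x) = -24] 6·(inner) — divide through by 6, so div: 4*x = -4.
Step 3. [4*x = -4] LHS = 4·(…); ÷4 both sides. So div: x = -1.

Answer: x ∈ {-1}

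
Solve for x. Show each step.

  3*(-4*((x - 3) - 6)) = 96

Step 1. [3*(-4*((x - 3) - 6)) = 96] leading coefficient 3: divide by 3 ⇒ div: -4*((x - 3) - 6) = 32.
Step 2. [-4*((x - 3) - 6) = 32] LHS = -4·(…); ÷-4 both sides. So div: (x - 3) - 6 = -8.
Step 3. [(x - 3) - 6 = -8] -6 is outermost — add 6 both sides. So sub: x - 3 = -2.
Step 4. [x - 3 = -2] the outer -3 inverts by adding 3, so sub: x = 1.

Answer: x ∈ {1}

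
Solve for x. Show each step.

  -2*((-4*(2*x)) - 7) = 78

Step 1. [-2*((-4*(2*x)) - 7) = 78] divide by the outer -2, so div: (-4*(2*x)) - 7 = -39.
Step 2. [(-4*(2*x)) - 7 = -39] 7 comes off first (add 7), so sub: -4*(2*x) = -32.
Step 3. [-4*(2*x) = -32] -4 out front; divide by -4, so div: 2*x = 8.
Step 4. [2*x = 8] LHS = 2·(…); ÷2 both sides ⇒ div: x = 4.

Answer: x ∈ {4}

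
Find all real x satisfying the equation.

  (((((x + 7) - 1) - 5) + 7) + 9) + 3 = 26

Step 1. [(((((x + 7) - 1) - 5) + 7) + 9) + 3 = 26] 3 comes off first (subtract 3), so sub: ((((x + 7) - 1) - 5) + 7) + 9 = 23.
Step 2. [((((x + 7) - 1) - 5) + 7) + 9 = 23] subtract 9: x sits inside (… + 9), so sub: (((x + 7) - 1) - 5) + 7 = 14.
Step 3. [(((x + 7) - 1) - 5) + 7 = 14] subtract 7: x sits inside (… + 7), so sub: ((x + 7) - 1) - 5 = 7.
Step 4. [((x + 7) - 1) - 5 = 7] add 5: x sits inside (… - 5). So sub: (x + 7) - 1 = 12.
Step 5. [(x + 7) - 1 = 12] 1 comes off first (add 1). So sub: x + 7 = 13.
Step 6. [x + 7 = 13] 7 comes off first (subtract 7). So sub: x = 6.

Answer: x ∈ {6}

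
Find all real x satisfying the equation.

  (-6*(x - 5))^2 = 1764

Step 1. [(-6*(x - 5))^2 = 1764] LHS squared, RHS 1764 ≥ 0: apply √ (±), so sqrt: -6*(x - 5) = 42 or -42.
Step 2. [-6*(x - 5) = 42 or -42] -6·(inner) — divide through by -6, so div: x - 5 = -7 or 7.
Step 3. [x - 5 = -7 or 7] 5 comes off first (add 5) ⇒ sub: x = -2 or 12.

Answer: x ∈ {-2, 12}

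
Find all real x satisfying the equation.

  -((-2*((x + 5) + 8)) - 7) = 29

Step 1. [-((-2*((x + 5) + 8)) - 7) = 29] LHS negated; negate both sides. So neg: (-2*((x + 5) + 8)) - 7 = -29.
Step 2. [(-2*((x + 5) + 8)) - 7 = -29] the outer -7 inverts by adding 7 ⇒ sub: -2*((x + 5) + 8) = -22.
Step 3. [-2*((x + 5) + 8) = -22] divide by the outer -2, so div: (x + 5) + 8 = 11.
Step 4. [(x + 5) + 8 = 11] 8 comes off first (subtract 8) ⇒ sub: x + 5 = 3.
Step 5. [x + 5 = 3] subtract 5: x sits inside (… + 5) ⇒ sub: x = -2.

Answer: x ∈ {-2}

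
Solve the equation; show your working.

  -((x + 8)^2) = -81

Step 1. [-((x + 8)^2) = -81] flip signs both sides ⇒ neg: (x + 8)^2 = 81.
Step 2. [(x + 8)^2 = 81] LHS squared, RHS 81 ≥ 0: apply √ (±) ⇒ sqrt: x + 8 = 9 or -9.
Step 3. [x + 8 = 9 or -9] +8 is outermost — subtract 8 both sides, so sub: x = 1 or -17.

Answer: x ∈ {-17, 1}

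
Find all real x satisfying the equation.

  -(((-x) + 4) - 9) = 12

Step 1. [-(((-x) + 4) - 9) = 12] leading − — multiply by −1. So neg: ((-x) + 4) - 9 = -12.
Step 2. [((-x) + 4) - 9 = -12] -9 is outermost — add 9 both sides. So sub: (-x) + 4 = -3.
Step 3. [(-x) + 4 = -3] subtract 4: x sits inside (… + 4) ⇒ sub: -x = -7.
Step 4. [-x = -7] flip signs both sides. So neg: x = 7.

Answer: x ∈ {7}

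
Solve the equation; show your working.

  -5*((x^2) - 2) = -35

Step 1. [-5*((x^2) - 2) = -35] divide by the outer -5. So div: (x^2) - 2 = 7.
Step 2. [(x^2) - 2 = 7] the outer -2 inverts by adding 2, so sub: x^2 = 9.
Step 3. [x^2 = 9] LHS squared, RHS 9 ≥ 0: apply √ (±). So sqrt: x = 3 or -3.

Answer: x ∈ {-3, 3}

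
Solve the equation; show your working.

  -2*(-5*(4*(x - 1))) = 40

Step 1. [-2*(-5*(4*(x - 1))) = 40] leading coefficient -2: divide by -2. So div: -5*(4*(x - 1)) = -20.
Step 2. [-5*(4*(x - 1)) = -20] -5 out front; divide by -5, so div: 4*(x - 1) = 4.
Step 3. [4*(x - 1) = 4] 4 out front; divide by 4. So div: x - 1 = 1.
Step 4. [x - 1 = 1] 1 comes off first (add 1). So sub: x = 2.

Answer: x ∈ {2}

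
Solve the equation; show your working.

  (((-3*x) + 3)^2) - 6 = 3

Step 1. [(((-3*x) + 3)^2) - 6 = 3] 6 comes off first (add 6), so sub: ((-3*x) + 3)^2 = 9.
Step 2. [((-3*x) + 3)^2 = 9] √ both sides: 9 ≥ 0 gives two branches, so sqrt: (-3*x) + 3 = 3 or -3.
Step 3. [(-3*x) + 3 = 3 or -3] -3 divides every term; factor it out, so factor: x - 1 = -1 or 1.
Step 4. [x - 1 = -1 or 1] the outer -1 inverts by adding 1 ⇒ sub: x = 0 or 2.

Answer: x ∈ {0, 2}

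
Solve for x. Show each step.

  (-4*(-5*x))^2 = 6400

Step 1. [(-4*(-5*x))^2 = 6400] √ both sides: 6400 ≥ 0 gives two branches ⇒ sqrt: -4*(-5*x) = 80 or -80.
Step 2. [-4*(-5*x) = 80 or -80] divide by the outer -4, so div: -5*x = -20 or 20.
Step 3. [-5*x = -20 or 20] -5·(inner) — divide through by -5, so div: x = 4 or -4.

Answer: x ∈ {-4, 4}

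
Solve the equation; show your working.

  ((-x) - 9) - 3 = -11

Step 1. [((-x) - 9) - 3 = -11] -3 is outermost — add 3 both sides ⇒ sub: (-x) - 9 = -8.
Step 2. [(-x) - 9 = -8] peel the -9: add 9 from each side. So sub: -x = 1.
Step 3. [-x = 1] flip signs both sides, so neg: x = -1.

Answer: x ∈ {-1}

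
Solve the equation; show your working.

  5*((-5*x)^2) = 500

Step 1. [5*((-5*x)^2) = 500] 5·(inner) — divide through by 5, so div: (-5*x)^2 = 100.
Step 2. [(-5*x)^2 = 100] LHS squared, RHS 100 ≥ 0: apply √ (±). So sqrt: -5*x = 10 or -10.
Step 3. [-5*x = 10 or -10] divide by the outer -5 ⇒ div: x = -2 or 2.

Answer: x ∈ {-2, 2}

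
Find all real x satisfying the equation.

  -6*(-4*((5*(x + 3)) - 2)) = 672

Step 1. [-6*(-4*((5*(x + 3)) - 2)) = 672] LHS = -6·(…); ÷-6 both sides ⇒ div: -4*((5*(x + 3)) - 2) = -112.
Step 2. [-4*((5*(x + 3)) - 2) = -112] leading coefficient -4: divide by -4 ⇒ div: (5*(x + 3)) - 2 = 28.
Step 3. [(5*(x + 3)) - 2 = 28] add 2: x sits inside (… - 2). So sub: 5*(x + 3) = 30.
Step 4. [5*(x + 3) = 30] 5·(inner) — divide through by 5. So div: x + 3 = 6.
Step 5. [x + 3 = 6] +3 is outermost — subtract 3 both sides. So sub: x = 3.

Answer: x ∈ {3}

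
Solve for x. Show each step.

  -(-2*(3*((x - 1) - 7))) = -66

Step 1. [-(-2*(3*((x - 1) - 7))) = -66] leading − — multiply by −1, so neg: -2*(3*((x - 1) - 7)) = 66.
Step 2. [-2*(3*((x - 1) - 7)) = 66] LHS = -2·(…); ÷-2 both sides. So div: 3*((x - 1) - 7) = -33.
Step 3. [3*((x - 1) - 7) = -33] leading coefficient 3: divide by 3 ⇒ div: (x - 1) - 7 = -11.
Step 4. [(x - 1) - 7 = -11] peel the -7: add 7 from each side ⇒ sub: x - 1 = -4.
Step 5. [x - 1 = -4] add 1: x sits inside (… - 1) ⇒ sub: x = -3.

Answer: x ∈ {-3}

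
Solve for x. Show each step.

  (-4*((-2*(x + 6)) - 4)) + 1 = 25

Step 1. [(-4*((-2*(x + 6)) - 4)) + 1 = 25] +1 is outermost — subtract 1 both sides, so sub: -4*((-2*(x + 6)) - 4) = 24.
Step 2. [-4*((-2*(x + 6)) - 4) = 24] divide by the outer -4 ⇒ div: (-2*(x + 6)) - 4 = -6.
Step 3. [(-2*(x + 6)) - 4 = -6] 4 comes off first (add 4) ⇒ sub: -2*(x + 6) = -2.
Step 4. [-2*(x + 6) = -2] leading coefficient -2: divide by -2, so div: x + 6 = 1.
Step 5. [x + 6 = 1] subtract 6: x sits inside (… + 6) ⇒ sub: x = -5.

Answer: x ∈ {-5}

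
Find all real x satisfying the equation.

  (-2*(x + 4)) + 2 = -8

Step 1. [(-2*(x + 4)) + 2 = -8] 2 comes off first (subtract 2) ⇒ sub: -2*(x + 4) = -10.
Step 2. [-2*(x + 4) = -10] LHS = -2·(…); ÷-2 both sides. So div: x + 4 = 5.
Step 3. [x + 4 = 5] the outer +4 inverts by subtracting 4. So sub: x = 1.

Answer: x ∈ {1}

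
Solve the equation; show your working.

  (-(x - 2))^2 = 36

Step 1. [(-(x - 2))^2 = 36] 36 ≥ 0, LHS is (·)² — take ±√, so sqrt: -(x - 2) = 6 or -6.
Step 2. [-(x - 2) = 6 or -6] LHS negated; negate both sides ⇒ neg: x - 2 = -6 or 6.
Step 3. [x - 2 = -6 or 6] -2 is outermost — add 2 both sides ⇒ sub: x = -4 or 8.

Answer: x ∈ {-4, 8}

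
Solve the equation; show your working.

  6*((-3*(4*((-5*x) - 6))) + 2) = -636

Step 1. [6*((-3*(4*((-5*x) - 6))) + 2) = -636] 6 out front; divide by 6 ⇒ div: (-3*(4*((-5*x) - 6))) + 2 = -106.
Step 2. [(-3*(4*((-5*x) - 6))) + 2 = -106] 2 comes off first (subtract 2), so sub: -3*(4*((-5*x) - 6)) = -108.
Step 3. [-3*(4*((-5*x) - 6)) = -108] -3 out front; divide by -3 ⇒ div: 4*((-5*x) - 6) = 36.
Step 4. [4*((-5*x) - 6) = 36] leading coefficient 4: divide by 4. So div: (-5*x) - 6 = 9.
Step 5. [(-5*x) - 6 = 9] peel the -6: add 6 from each side, so sub: -5*x = 15.
Step 6. [-5*x = 15] leading coefficient -5: divide by -5, so div: x = -3.

Answer: x ∈ {-3}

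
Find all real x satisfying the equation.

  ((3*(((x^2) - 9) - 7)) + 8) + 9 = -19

Step 1. [((3*(((x^2) - 9) - 7)) + 8) + 9 = -19] subtract 9: x sits inside (… + 9) ⇒ sub: (3*(((x^2) - 9) - 7)) + 8 = -28.
Step 2. [(3*(((x^2) - 9) - 7)) + 8 = -28] 8 comes off first (subtract 8). So sub: 3*(((x^2) - 9) - 7) = -36.
Step 3. [3*(((x^2) - 9) - 7) = -36] leading coefficient 3: divide by 3 ⇒ div: ((x^2) - 9) - 7 = -12.
Step 4. [((x^2) - 9) - 7 = -12] the outer -7 inverts by adding 7. So sub: (x^2) - 9 = -5.
Step 5. [(x^2) - 9 = -5] -9 is outermost — add 9 both sides. So sub: x^2 = 4.
Step 6. [x^2 = 4] √ both sides: 4 ≥ 0 gives two branches. So sqrt: x = 2 or -2.

Answer: x ∈ {-2, 2}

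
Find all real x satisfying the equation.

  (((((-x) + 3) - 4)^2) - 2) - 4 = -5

Step 1. [(((((-x) + 3) - 4)^2) - 2) - 4 = -5] 4 comes off first (add 4), so sub: ((((-x) + 3) - 4)^2) - 2 = -1.
Step 2. [((((-x) + 3) - 4)^2) - 2 = -1] -2 is outermost — add 2 both sides ⇒ sub: (((-x) + 3) - 4)^2 = 1.
Step 3. [(((-x) + 3) - 4)^2 = 1] 1 ≥ 0, LHS is (·)² — take ±√. So sqrt: ((-x) + 3) - 4 = 1 or -1.
Step 4. [((-x) + 3) - 4 = 1 or -1] the outer -4 inverts by adding 4 ⇒ sub: (-x) + 3 = 5 or 3.
Step 5. [(-x) + 3 = 5 or 3] 3 comes off first (subtract 3), so sub: -x = 2 or 0.
Step 6. [-x = 2 or 0] leading − — multiply by −1. So neg: x = -2 or 0.

Answer: x ∈ {-2, 0}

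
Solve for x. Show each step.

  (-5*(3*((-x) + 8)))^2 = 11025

Step 1. [(-5*(3*((-x) + 8)))^2 = 11025] LHS squared, RHS 11025 ≥ 0: apply √ (±) ⇒ sqrt: -5*(3*((-x) + 8)) = 105 or -105.
Step 2. [-5*(3*((-x) + 8)) = 105 or -105] LHS = -5·(…); ÷-5 both sides ⇒ div: 3*((-x) + 8) = -21 or 21.
Step 3. [3*((-x) + 8) = -21 or 21] leading coefficient 3: divide by 3, so div: (-x) + 8 = -7 or 7.
Step 4. [(-x) + 8 = -7 or 7] the outer +8 inverts by subtracting 8. So sub: -x = -15 or -1.
Step 5. [-x = -15 or -1] leading − — multiply by −1 ⇒ neg: x = 15 or 1.

Answer: x ∈ {1, 15}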